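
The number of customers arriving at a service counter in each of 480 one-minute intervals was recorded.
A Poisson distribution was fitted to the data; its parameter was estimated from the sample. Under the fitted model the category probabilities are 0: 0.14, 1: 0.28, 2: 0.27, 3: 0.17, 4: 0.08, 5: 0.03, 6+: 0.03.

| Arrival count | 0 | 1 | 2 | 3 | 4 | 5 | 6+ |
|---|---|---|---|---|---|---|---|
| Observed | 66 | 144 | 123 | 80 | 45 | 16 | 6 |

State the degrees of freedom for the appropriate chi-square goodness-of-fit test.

There are k = 7 categories and 1 parameter estimated from the data, so df = 7 − 1 − 1 = 5.

5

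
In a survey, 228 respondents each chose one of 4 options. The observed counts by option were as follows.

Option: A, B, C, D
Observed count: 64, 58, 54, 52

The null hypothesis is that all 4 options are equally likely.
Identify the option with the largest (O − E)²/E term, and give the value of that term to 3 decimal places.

Expected count for each of the 4 categories: 228/4 = 57.
A: (64 − 57)²/57 = 49/57 = 0.8596
B: (58 − 57)²/57 = 1/57 = 0.0175
C: (54 − 57)²/57 = 9/57 = 0.1579
D: (52 − 57)²/57 = 25/57 = 0.4386
The largest term is for A: 0.860.

A, 0.860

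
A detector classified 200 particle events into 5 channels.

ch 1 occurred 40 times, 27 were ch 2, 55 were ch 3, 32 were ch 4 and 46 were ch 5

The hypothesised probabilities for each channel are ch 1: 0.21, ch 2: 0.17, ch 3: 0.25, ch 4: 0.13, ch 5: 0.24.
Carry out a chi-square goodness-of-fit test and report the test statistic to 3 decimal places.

3.504

Expected counts E_i = n·p_i: 200×0.21 = 42, 200×0.17 = 34, 200×0.25 = 50, 200×0.13 = 26, 200×0.24 = 48.
χ² = (40−42)²/42 + (27−34)²/34 + (55−50)²/50 + (32−26)²/26 + (46−48)²/48
   = 0.0952 + 1.4412 + 0.5000 + 1.3846 + 0.0833
Sum = 3.504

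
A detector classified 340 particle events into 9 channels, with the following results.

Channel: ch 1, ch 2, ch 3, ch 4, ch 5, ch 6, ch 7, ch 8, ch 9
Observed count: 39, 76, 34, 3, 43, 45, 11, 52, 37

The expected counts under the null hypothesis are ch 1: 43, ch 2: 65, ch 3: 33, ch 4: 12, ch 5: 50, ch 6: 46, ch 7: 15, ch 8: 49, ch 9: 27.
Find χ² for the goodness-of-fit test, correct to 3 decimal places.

χ² = (39−43)²/43 + (76−65)²/65 + (34−33)²/33 + (3−12)²/12 + (43−50)²/50 + (45−46)²/46 + (11−15)²/15 + (52−49)²/49 + (37−27)²/27
   = 0.3721 + 1.8615 + 0.0303 + 6.7500 + 0.9800 + 0.0217 + 1.0667 + 0.1837 + 3.7037
Sum = 14.970

14.970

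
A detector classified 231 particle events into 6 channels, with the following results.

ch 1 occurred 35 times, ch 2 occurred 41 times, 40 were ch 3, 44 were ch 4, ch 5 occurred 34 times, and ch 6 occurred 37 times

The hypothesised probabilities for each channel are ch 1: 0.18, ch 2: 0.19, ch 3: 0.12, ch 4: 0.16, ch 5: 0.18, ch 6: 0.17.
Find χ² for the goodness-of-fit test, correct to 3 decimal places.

9.526

Expected counts E_i = n·p_i: 231×0.18 = 41.58, 231×0.19 = 43.89, 231×0.12 = 27.72, 231×0.16 = 36.96, 231×0.18 = 41.58, 231×0.17 = 39.27.
χ² = (35−41.58)²/41.58 + (41−43.89)²/43.89 + (40−27.72)²/27.72 + (44−36.96)²/36.96 + (34−41.58)²/41.58 + (37−39.27)²/39.27
   = 1.0413 + 0.1903 + 5.4401 + 1.3410 + 1.3818 + 0.1312
Sum = 9.526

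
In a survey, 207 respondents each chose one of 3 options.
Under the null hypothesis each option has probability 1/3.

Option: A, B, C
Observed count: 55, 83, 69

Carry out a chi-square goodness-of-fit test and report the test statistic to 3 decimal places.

5.681

Expected count for each of the 3 categories: 207/3 = 69.
A: (55 − 69)²/69 = 196/69 = 2.8406
B: (83 − 69)²/69 = 196/69 = 2.8406
C: (69 − 69)²/69 = 0/69 = 0.0000
Sum = 5.681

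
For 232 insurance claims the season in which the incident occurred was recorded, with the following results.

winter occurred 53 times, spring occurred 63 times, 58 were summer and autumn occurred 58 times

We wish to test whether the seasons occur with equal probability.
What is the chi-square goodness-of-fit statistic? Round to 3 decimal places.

Under H₀ each category has probability 1/4, so each expected count is 232/4 = 58.
χ² = (53−58)²/58 + (63−58)²/58 + (58−58)²/58 + (58−58)²/58
   = 0.4310 + 0.4310 + 0.0000 + 0.0000
Sum = 0.862

0.862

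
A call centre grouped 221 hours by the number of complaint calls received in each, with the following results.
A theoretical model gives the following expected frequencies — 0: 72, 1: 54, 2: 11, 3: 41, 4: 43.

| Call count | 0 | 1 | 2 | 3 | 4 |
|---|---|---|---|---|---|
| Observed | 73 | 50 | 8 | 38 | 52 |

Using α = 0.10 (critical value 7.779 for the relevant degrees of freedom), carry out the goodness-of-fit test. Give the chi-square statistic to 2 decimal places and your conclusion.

χ² = (73−72)²/72 + (50−54)²/54 + (8−11)²/11 + (38−41)²/41 + (52−43)²/43
   = 0.014 + 0.296 + 0.818 + 0.220 + 1.884
Sum = 3.23
df = 4. Since 3.23 < 7.779, we do not reject H₀.

3.23; do not reject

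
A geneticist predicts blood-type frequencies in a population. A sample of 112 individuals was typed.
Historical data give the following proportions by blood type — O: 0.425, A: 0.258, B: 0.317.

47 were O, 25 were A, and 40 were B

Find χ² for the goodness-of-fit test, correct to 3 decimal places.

Expected counts E_i = n·p_i: 112×0.425 = 47.6, 112×0.258 = 28.896, 112×0.317 = 35.504.
O: (47 − 47.6)²/47.6 = 0.36/47.6 = 0.0076
A: (25 − 28.896)²/28.896 = 15.178816/28.896 = 0.5253
B: (40 − 35.504)²/35.504 = 20.214016/35.504 = 0.5693
Sum = 1.102

1.102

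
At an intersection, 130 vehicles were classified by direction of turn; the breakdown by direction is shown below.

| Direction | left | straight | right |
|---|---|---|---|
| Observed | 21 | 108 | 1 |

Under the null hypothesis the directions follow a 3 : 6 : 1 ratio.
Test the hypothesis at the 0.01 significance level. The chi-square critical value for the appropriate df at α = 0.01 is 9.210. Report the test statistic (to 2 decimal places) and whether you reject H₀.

Ratio total = 10. Expected counts: 130×3/10 = 39, 130×6/10 = 78, 130×1/10 = 13.
χ² = (21−39)²/39 + (108−78)²/78 + (1−13)²/13
   = 8.308 + 11.538 + 11.077
Sum = 30.92
df = 2. Since 30.92 > 9.210, we reject H₀.

30.92; reject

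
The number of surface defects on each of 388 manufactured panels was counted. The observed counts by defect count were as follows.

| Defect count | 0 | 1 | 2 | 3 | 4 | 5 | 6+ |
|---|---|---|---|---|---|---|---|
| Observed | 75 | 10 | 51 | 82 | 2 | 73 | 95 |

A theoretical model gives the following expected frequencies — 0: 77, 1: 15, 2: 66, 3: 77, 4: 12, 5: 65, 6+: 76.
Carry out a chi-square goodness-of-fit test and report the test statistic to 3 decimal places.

19.520

0: (75 − 77)²/77 = 4/77 = 0.0519
1: (10 − 15)²/15 = 25/15 = 1.6667
2: (51 − 66)²/66 = 225/66 = 3.4091
3: (82 − 77)²/77 = 25/77 = 0.3247
4: (2 − 12)²/12 = 100/12 = 8.3333
5: (73 − 65)²/65 = 64/65 = 0.9846
6+: (95 − 76)²/76 = 361/76 = 4.7500
Sum = 19.520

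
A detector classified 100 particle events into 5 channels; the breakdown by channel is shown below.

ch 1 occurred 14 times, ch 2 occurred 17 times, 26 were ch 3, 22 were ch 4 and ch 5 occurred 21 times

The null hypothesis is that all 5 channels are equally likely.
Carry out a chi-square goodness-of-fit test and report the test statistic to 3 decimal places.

Expected count for each of the 5 categories: 100/5 = 20.
ch 1: (14 − 20)²/20 = 36/20 = 1.8000
ch 2: (17 − 20)²/20 = 9/20 = 0.4500
ch 3: (26 − 20)²/20 = 36/20 = 1.8000
ch 4: (22 − 20)²/20 = 4/20 = 0.2000
ch 5: (21 − 20)²/20 = 1/20 = 0.0500
Sum = 4.300

4.300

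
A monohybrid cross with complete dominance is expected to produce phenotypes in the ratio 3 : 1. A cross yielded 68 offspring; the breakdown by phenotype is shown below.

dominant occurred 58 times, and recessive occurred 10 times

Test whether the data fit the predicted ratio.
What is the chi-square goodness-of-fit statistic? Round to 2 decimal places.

3.84

Ratio total = 4. Expected counts: 68×3/4 = 51, 68×1/4 = 17.
dominant: (58 − 51)²/51 = 49/51 = 0.961
recessive: (10 − 17)²/17 = 49/17 = 2.882
Sum = 3.84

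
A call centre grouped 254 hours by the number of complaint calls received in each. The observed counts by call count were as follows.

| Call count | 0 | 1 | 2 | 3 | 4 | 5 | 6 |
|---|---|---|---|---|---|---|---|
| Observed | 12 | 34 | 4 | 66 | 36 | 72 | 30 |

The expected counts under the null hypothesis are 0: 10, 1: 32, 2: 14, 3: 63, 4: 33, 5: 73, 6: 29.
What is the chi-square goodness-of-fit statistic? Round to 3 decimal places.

χ² = (12−10)²/10 + (34−32)²/32 + (4−14)²/14 + (66−63)²/63 + (36−33)²/33 + (72−73)²/73 + (30−29)²/29
   = 0.4000 + 0.1250 + 7.1429 + 0.1429 + 0.2727 + 0.0137 + 0.0345
Sum = 8.132

8.132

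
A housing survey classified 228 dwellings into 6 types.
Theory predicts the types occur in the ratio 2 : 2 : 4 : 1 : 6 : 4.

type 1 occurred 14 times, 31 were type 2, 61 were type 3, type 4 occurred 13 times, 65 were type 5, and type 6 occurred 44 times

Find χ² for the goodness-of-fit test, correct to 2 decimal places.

Ratio total = 19. Expected counts: 228×2/19 = 24, 228×2/19 = 24, 228×4/19 = 48, 228×1/19 = 12, 228×6/19 = 72, 228×4/19 = 48.
cat         O        E   (O−E)²/E
type 1     14       24      4.167
type 2     31       24      2.042
type 3     61       48      3.521
type 4     13       12      0.083
type 5     65       72      0.681
type 6     44       48      0.333
Sum = 10.83

10.83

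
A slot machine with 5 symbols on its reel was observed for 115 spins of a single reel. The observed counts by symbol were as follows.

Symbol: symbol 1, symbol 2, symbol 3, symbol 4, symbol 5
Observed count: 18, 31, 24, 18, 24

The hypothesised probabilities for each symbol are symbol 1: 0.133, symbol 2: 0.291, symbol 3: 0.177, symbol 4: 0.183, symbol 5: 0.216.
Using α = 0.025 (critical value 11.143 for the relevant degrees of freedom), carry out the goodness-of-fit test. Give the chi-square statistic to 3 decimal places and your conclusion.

1.782; do not reject

Expected counts E_i = n·p_i: 115×0.133 = 15.295, 115×0.291 = 33.465, 115×0.177 = 20.355, 115×0.183 = 21.045, 115×0.216 = 24.84.
cat           O        E   (O−E)²/E
symbol 1     18   15.295     0.4784
symbol 2     31   33.465     0.1816
symbol 3     24   20.355     0.6527
symbol 4     18   21.045     0.4406
symbol 5     24    24.84     0.0284
Sum = 1.782
df = 4. Since 1.782 < 11.143, we do not reject H₀.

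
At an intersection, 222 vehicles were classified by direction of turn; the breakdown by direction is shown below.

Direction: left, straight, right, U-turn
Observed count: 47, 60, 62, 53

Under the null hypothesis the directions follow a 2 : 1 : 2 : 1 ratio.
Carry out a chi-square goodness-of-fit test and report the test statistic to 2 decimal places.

33.01

Ratio total = 6. Expected counts: 222×2/6 = 74, 222×1/6 = 37, 222×2/6 = 74, 222×1/6 = 37.
left: (47 − 74)²/74 = 729/74 = 9.851
straight: (60 − 37)²/37 = 529/37 = 14.297
right: (62 − 74)²/74 = 144/74 = 1.946
U-turn: (53 − 37)²/37 = 256/37 = 6.919
Sum = 33.01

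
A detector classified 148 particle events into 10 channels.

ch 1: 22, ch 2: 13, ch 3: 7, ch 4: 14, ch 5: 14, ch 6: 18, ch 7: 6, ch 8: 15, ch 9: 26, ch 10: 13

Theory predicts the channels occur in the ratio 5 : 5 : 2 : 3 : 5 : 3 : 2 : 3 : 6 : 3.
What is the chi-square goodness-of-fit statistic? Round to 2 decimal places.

Ratio total = 37. Expected counts: 148×5/37 = 20, 148×5/37 = 20, 148×2/37 = 8, 148×3/37 = 12, 148×5/37 = 20, 148×3/37 = 12, 148×2/37 = 8, 148×3/37 = 12, 148×6/37 = 24, 148×3/37 = 12.
cat         O        E   (O−E)²/E
ch 1       22       20      0.200
ch 2       13       20      2.450
ch 3        7        8      0.125
ch 4       14       12      0.333
ch 5       14       20      1.800
ch 6       18       12      3.000
ch 7        6        8      0.500
ch 8       15       12      0.750
ch 9       26       24      0.167
ch 10      13       12      0.083
Sum = 9.41

9.41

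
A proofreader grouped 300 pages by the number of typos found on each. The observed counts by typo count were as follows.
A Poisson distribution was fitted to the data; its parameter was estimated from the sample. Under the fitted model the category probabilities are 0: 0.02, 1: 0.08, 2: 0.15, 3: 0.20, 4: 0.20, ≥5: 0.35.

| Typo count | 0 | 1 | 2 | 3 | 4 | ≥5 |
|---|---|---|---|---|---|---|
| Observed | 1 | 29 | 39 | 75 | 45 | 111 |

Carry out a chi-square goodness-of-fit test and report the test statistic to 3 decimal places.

Expected counts E_i = n·p_i: 300×0.02 = 6, 300×0.08 = 24, 300×0.15 = 45, 300×0.20 = 60, 300×0.20 = 60, 300×0.35 = 105.
χ² = (1−6)²/6 + (29−24)²/24 + (39−45)²/45 + (75−60)²/60 + (45−60)²/60 + (111−105)²/105
   = 4.1667 + 1.0417 + 0.8000 + 3.7500 + 3.7500 + 0.3429
Sum = 13.851

13.851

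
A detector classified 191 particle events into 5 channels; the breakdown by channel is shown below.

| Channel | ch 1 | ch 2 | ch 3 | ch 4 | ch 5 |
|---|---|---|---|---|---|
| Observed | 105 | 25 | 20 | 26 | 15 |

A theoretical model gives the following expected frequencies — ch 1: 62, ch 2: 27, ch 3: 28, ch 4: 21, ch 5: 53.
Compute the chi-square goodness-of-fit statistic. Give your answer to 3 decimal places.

χ² = (105−62)²/62 + (25−27)²/27 + (20−28)²/28 + (26−21)²/21 + (15−53)²/53
   = 29.8226 + 0.1481 + 2.2857 + 1.1905 + 27.2453
Sum = 60.692

60.692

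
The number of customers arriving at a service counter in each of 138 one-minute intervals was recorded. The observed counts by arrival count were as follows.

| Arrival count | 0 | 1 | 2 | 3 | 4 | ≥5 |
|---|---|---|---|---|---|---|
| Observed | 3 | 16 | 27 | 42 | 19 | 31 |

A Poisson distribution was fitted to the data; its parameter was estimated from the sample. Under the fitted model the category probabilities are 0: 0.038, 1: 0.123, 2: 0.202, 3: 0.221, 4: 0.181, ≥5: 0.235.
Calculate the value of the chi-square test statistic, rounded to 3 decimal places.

Expected counts E_i = n·p_i: 138×0.038 = 5.244, 138×0.123 = 16.974, 138×0.202 = 27.876, 138×0.221 = 30.498, 138×0.181 = 24.978, 138×0.235 = 32.43.
cat         O        E   (O−E)²/E
0           3    5.244     0.9602
1          16   16.974     0.0559
2          27   27.876     0.0275
3          42   30.498     4.3379
4          19   24.978     1.4307
≥5         31    32.43     0.0631
Sum = 6.875

6.875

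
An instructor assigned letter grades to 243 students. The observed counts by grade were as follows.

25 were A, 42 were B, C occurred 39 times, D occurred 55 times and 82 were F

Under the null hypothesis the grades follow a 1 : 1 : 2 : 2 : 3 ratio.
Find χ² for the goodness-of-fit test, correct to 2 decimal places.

12.68

Ratio total = 9. Expected counts: 243×1/9 = 27, 243×1/9 = 27, 243×2/9 = 54, 243×2/9 = 54, 243×3/9 = 81.
A: (25 − 27)²/27 = 4/27 = 0.148
B: (42 − 27)²/27 = 225/27 = 8.333
C: (39 − 54)²/54 = 225/54 = 4.167
D: (55 − 54)²/54 = 1/54 = 0.019
F: (82 − 81)²/81 = 1/81 = 0.012
Sum = 12.68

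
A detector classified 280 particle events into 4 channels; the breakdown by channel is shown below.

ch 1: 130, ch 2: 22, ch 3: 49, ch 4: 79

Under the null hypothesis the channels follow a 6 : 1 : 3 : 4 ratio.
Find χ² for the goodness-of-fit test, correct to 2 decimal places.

Ratio total = 14. Expected counts: 280×6/14 = 120, 280×1/14 = 20, 280×3/14 = 60, 280×4/14 = 80.
χ² = (130−120)²/120 + (22−20)²/20 + (49−60)²/60 + (79−80)²/80
   = 0.833 + 0.200 + 2.017 + 0.013
Sum = 3.06

3.06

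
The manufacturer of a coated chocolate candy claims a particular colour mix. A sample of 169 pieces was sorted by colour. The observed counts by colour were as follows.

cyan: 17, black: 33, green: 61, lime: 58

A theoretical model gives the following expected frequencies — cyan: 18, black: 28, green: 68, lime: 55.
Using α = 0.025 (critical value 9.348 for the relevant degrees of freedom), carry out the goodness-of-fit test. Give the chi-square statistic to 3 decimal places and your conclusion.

cat         O        E   (O−E)²/E
cyan       17       18     0.0556
black      33       28     0.8929
green      61       68     0.7206
lime       58       55     0.1636
Sum = 1.833
df = 3. Since 1.833 < 9.348, we do not reject H₀.

1.833; do not reject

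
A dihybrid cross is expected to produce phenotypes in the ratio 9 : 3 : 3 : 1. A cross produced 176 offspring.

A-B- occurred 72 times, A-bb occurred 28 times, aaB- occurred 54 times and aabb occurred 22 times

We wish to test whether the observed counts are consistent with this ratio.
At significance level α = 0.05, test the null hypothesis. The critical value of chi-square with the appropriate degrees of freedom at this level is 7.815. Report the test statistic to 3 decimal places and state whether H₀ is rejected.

Ratio total = 16. Expected counts: 176×9/16 = 99, 176×3/16 = 33, 176×3/16 = 33, 176×1/16 = 11.
χ² = (72−99)²/99 + (28−33)²/33 + (54−33)²/33 + (22−11)²/11
   = 7.3636 + 0.7576 + 13.3636 + 11.0000
Sum = 32.485
df = 3. Since 32.485 > 7.815, we reject H₀.

32.485; reject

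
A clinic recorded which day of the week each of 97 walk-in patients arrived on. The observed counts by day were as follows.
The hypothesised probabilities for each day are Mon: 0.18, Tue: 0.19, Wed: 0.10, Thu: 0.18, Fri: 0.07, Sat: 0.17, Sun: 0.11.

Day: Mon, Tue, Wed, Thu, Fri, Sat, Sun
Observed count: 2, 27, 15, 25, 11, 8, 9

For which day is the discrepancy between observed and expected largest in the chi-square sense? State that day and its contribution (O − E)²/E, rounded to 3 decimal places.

Mon, 13.689

Expected counts E_i = n·p_i: 97×0.18 = 17.46, 97×0.19 = 18.43, 97×0.10 = 9.7, 97×0.18 = 17.46, 97×0.07 = 6.79, 97×0.17 = 16.49, 97×0.11 = 10.67.
Mon: (2 − 17.46)²/17.46 = 239.0116/17.46 = 13.6891
Tue: (27 − 18.43)²/18.43 = 73.4449/18.43 = 3.9851
Wed: (15 − 9.7)²/9.7 = 28.09/9.7 = 2.8959
Thu: (25 − 17.46)²/17.46 = 56.8516/17.46 = 3.2561
Fri: (11 − 6.79)²/6.79 = 17.7241/6.79 = 2.6103
Sat: (8 − 16.49)²/16.49 = 72.0801/16.49 = 4.3711
Sun: (9 − 10.67)²/10.67 = 2.7889/10.67 = 0.2614
The largest term is for Mon: 13.689.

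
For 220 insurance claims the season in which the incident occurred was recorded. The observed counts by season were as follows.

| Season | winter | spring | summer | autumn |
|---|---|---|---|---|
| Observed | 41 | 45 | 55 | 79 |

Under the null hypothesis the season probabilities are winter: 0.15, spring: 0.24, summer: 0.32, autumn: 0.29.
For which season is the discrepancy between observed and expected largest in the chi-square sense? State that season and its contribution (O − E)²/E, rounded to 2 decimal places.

autumn, 3.62

Expected counts E_i = n·p_i: 220×0.15 = 33, 220×0.24 = 52.8, 220×0.32 = 70.4, 220×0.29 = 63.8.
cat         O        E   (O−E)²/E
winter     41       33      1.939
spring     45     52.8      1.152
summer     55     70.4      3.369
autumn     79     63.8      3.621
The largest term is for autumn: 3.62.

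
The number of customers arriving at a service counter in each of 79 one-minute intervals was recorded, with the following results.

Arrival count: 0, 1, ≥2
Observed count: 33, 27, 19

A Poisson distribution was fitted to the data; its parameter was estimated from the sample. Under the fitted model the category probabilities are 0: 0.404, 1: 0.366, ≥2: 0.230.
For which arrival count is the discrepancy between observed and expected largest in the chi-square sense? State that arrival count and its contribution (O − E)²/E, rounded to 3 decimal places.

Expected counts E_i = n·p_i: 79×0.404 = 31.916, 79×0.366 = 28.914, 79×0.230 = 18.17.
χ² = (33−31.916)²/31.916 + (27−28.914)²/28.914 + (19−18.17)²/18.17
   = 0.0368 + 0.1267 + 0.0379
The largest term is for 1: 0.127.

1, 0.127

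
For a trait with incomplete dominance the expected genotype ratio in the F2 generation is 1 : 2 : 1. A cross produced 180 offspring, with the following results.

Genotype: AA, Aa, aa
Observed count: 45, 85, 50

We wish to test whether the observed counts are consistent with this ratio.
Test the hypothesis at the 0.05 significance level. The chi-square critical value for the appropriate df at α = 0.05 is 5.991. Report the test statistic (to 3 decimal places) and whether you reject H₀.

0.833; do not reject

Ratio total = 4. Expected counts: 180×1/4 = 45, 180×2/4 = 90, 180×1/4 = 45.
χ² = (45−45)²/45 + (85−90)²/90 + (50−45)²/45
   = 0.0000 + 0.2778 + 0.5556
Sum = 0.833
df = 2. Since 0.833 < 5.991, we do not reject H₀.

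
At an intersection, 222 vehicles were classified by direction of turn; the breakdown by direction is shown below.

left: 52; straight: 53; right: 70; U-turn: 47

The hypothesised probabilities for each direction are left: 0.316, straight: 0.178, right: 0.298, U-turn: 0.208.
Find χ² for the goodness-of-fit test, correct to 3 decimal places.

9.536

Expected counts E_i = n·p_i: 222×0.316 = 70.152, 222×0.178 = 39.516, 222×0.298 = 66.156, 222×0.208 = 46.176.
cat           O        E   (O−E)²/E
left         52   70.152     4.6969
straight     53   39.516     4.6011
right        70   66.156     0.2234
U-turn       47   46.176     0.0147
Sum = 9.536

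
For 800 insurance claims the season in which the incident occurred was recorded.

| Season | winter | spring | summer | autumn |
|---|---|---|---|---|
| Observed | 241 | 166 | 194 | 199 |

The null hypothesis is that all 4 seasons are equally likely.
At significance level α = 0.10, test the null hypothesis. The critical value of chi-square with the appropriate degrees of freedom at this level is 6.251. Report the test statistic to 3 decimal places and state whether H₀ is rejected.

Under H₀ each category has probability 1/4, so each expected count is 800/4 = 200.
winter: (241 − 200)²/200 = 1681/200 = 8.4050
spring: (166 − 200)²/200 = 1156/200 = 5.7800
summer: (194 − 200)²/200 = 36/200 = 0.1800
autumn: (199 − 200)²/200 = 1/200 = 0.0050
Sum = 14.370
df = 3. Since 14.370 > 6.251, we reject H₀.

14.370; reject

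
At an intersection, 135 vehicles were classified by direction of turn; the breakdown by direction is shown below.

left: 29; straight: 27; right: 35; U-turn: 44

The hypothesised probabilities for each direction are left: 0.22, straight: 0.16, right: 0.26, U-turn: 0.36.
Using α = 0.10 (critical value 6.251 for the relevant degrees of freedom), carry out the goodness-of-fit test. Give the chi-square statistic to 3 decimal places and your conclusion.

Expected counts E_i = n·p_i: 135×0.22 = 29.7, 135×0.16 = 21.6, 135×0.26 = 35.1, 135×0.36 = 48.6.
χ² = (29−29.7)²/29.7 + (27−21.6)²/21.6 + (35−35.1)²/35.1 + (44−48.6)²/48.6
   = 0.0165 + 1.3500 + 0.0003 + 0.4354
Sum = 1.802
df = 3. Since 1.802 < 6.251, we do not reject H₀.

1.802; do not reject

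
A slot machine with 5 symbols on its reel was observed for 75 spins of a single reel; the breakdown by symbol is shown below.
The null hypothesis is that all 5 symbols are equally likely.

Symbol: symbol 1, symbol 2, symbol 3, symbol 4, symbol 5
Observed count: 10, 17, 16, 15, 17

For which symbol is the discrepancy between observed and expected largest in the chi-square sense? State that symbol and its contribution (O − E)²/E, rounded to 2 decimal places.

Under H₀ each category has probability 1/5, so each expected count is 75/5 = 15.
χ² = (10−15)²/15 + (17−15)²/15 + (16−15)²/15 + (15−15)²/15 + (17−15)²/15
   = 1.667 + 0.267 + 0.067 + 0.000 + 0.267
The largest term is for symbol 1: 1.67.

symbol 1, 1.67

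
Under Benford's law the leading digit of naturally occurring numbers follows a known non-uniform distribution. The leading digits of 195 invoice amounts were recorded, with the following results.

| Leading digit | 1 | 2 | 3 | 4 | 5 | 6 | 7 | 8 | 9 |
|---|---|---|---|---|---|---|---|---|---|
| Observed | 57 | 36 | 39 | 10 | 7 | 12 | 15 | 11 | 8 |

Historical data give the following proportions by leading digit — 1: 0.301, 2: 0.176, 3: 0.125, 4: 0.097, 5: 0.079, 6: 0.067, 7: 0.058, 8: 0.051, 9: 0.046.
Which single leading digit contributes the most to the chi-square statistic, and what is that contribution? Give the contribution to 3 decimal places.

Expected counts E_i = n·p_i: 195×0.301 = 58.695, 195×0.176 = 34.32, 195×0.125 = 24.375, 195×0.097 = 18.915, 195×0.079 = 15.405, 195×0.067 = 13.065, 195×0.058 = 11.31, 195×0.051 = 9.945, 195×0.046 = 8.97.
1: (57 − 58.695)²/58.695 = 2.873025/58.695 = 0.0489
2: (36 − 34.32)²/34.32 = 2.8224/34.32 = 0.0822
3: (39 − 24.375)²/24.375 = 213.890625/24.375 = 8.7750
4: (10 − 18.915)²/18.915 = 79.477225/18.915 = 4.2018
5: (7 − 15.405)²/15.405 = 70.644025/15.405 = 4.5858
6: (12 − 13.065)²/13.065 = 1.134225/13.065 = 0.0868
7: (15 − 11.31)²/11.31 = 13.6161/11.31 = 1.2039
8: (11 − 9.945)²/9.945 = 1.113025/9.945 = 0.1119
9: (8 − 8.97)²/8.97 = 0.9409/8.97 = 0.1049
The largest term is for 3: 8.775.

3, 8.775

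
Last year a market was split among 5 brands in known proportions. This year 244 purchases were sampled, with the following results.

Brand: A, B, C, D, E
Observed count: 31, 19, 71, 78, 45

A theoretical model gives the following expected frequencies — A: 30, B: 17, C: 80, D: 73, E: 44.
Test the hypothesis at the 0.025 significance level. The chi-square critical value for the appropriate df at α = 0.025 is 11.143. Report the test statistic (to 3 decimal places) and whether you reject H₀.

1.646; do not reject

cat         O        E   (O−E)²/E
A          31       30     0.0333
B          19       17     0.2353
C          71       80     1.0125
D          78       73     0.3425
E          45       44     0.0227
Sum = 1.646
df = 4. Since 1.646 < 11.143, we do not reject H₀.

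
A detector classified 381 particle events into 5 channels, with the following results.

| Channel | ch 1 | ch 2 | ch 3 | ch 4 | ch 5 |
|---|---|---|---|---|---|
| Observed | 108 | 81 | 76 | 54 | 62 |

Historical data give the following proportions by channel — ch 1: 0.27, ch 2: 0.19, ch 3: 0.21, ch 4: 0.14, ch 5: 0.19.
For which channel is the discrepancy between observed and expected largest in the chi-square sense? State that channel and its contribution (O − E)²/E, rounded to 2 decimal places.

Expected counts E_i = n·p_i: 381×0.27 = 102.87, 381×0.19 = 72.39, 381×0.21 = 80.01, 381×0.14 = 53.34, 381×0.19 = 72.39.
cat         O        E   (O−E)²/E
ch 1      108   102.87      0.256
ch 2       81    72.39      1.024
ch 3       76    80.01      0.201
ch 4       54    53.34      0.008
ch 5       62    72.39      1.491
The largest term is for ch 5: 1.49.

ch 5, 1.49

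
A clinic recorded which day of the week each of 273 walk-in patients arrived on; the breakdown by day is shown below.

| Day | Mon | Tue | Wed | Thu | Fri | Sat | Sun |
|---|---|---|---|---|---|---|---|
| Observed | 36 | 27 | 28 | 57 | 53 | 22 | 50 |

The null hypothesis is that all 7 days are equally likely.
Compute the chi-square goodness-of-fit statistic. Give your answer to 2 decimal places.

Under H₀ each category has probability 1/7, so each expected count is 273/7 = 39.
cat         O        E   (O−E)²/E
Mon        36       39      0.231
Tue        27       39      3.692
Wed        28       39      3.103
Thu        57       39      8.308
Fri        53       39      5.026
Sat        22       39      7.410
Sun        50       39      3.103
Sum = 30.87

30.87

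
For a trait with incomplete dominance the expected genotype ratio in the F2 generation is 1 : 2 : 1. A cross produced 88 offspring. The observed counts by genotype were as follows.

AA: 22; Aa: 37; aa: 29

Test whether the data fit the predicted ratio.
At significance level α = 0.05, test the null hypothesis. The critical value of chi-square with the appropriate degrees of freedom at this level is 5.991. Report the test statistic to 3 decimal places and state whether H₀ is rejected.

3.341; do not reject

Ratio total = 4. Expected counts: 88×1/4 = 22, 88×2/4 = 44, 88×1/4 = 22.
cat         O        E   (O−E)²/E
AA         22       22     0.0000
Aa         37       44     1.1136
aa         29       22     2.2273
Sum = 3.341
df = 2. Since 3.341 < 5.991, we do not reject H₀.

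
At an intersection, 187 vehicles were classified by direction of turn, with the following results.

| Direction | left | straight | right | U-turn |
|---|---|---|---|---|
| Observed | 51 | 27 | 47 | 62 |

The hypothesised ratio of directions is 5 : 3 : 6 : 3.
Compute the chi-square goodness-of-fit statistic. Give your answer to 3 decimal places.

32.336

Ratio total = 17. Expected counts: 187×5/17 = 55, 187×3/17 = 33, 187×6/17 = 66, 187×3/17 = 33.
cat           O        E   (O−E)²/E
left         51       55     0.2909
straight     27       33     1.0909
right        47       66     5.4697
U-turn       62       33    25.4848
Sum = 32.336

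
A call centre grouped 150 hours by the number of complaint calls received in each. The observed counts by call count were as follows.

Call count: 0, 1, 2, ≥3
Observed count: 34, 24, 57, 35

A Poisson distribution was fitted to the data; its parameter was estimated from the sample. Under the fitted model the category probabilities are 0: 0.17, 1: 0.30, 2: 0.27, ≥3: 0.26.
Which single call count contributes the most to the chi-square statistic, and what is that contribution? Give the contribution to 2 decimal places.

Expected counts E_i = n·p_i: 150×0.17 = 25.5, 150×0.30 = 45, 150×0.27 = 40.5, 150×0.26 = 39.
0: (34 − 25.5)²/25.5 = 72.25/25.5 = 2.833
1: (24 − 45)²/45 = 441/45 = 9.800
2: (57 − 40.5)²/40.5 = 272.25/40.5 = 6.722
≥3: (35 − 39)²/39 = 16/39 = 0.410
The largest term is for 1: 9.80.

1, 9.80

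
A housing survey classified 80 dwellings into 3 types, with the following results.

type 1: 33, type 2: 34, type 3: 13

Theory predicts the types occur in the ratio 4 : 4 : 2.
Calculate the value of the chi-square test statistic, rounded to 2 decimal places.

0.72

Ratio total = 10. Expected counts: 80×4/10 = 32, 80×4/10 = 32, 80×2/10 = 16.
χ² = (33−32)²/32 + (34−32)²/32 + (13−16)²/16
   = 0.031 + 0.125 + 0.563
Sum = 0.72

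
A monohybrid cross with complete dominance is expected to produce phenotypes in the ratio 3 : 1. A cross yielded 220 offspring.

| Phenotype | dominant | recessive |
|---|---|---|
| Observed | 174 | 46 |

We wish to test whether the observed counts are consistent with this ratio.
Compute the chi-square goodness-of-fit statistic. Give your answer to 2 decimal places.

1.96

Ratio total = 4. Expected counts: 220×3/4 = 165, 220×1/4 = 55.
cat            O        E   (O−E)²/E
dominant     174      165      0.491
recessive     46       55      1.473
Sum = 1.96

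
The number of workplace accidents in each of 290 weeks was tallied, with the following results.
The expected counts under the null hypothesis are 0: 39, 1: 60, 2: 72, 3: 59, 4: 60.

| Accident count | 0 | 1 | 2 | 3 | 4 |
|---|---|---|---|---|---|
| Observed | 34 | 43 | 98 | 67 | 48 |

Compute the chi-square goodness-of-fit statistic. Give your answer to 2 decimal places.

18.33

χ² = (34−39)²/39 + (43−60)²/60 + (98−72)²/72 + (67−59)²/59 + (48−60)²/60
   = 0.641 + 4.817 + 9.389 + 1.085 + 2.400
Sum = 18.33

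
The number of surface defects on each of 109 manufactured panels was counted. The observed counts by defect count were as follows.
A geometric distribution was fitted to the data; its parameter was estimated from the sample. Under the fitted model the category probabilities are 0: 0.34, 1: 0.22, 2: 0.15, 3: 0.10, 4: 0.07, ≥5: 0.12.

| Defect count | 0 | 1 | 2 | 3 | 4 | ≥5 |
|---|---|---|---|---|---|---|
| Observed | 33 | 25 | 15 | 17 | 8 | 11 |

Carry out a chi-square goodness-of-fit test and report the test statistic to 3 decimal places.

Expected counts E_i = n·p_i: 109×0.34 = 37.06, 109×0.22 = 23.98, 109×0.15 = 16.35, 109×0.10 = 10.9, 109×0.07 = 7.63, 109×0.12 = 13.08.
cat         O        E   (O−E)²/E
0          33    37.06     0.4448
1          25    23.98     0.0434
2          15    16.35     0.1115
3          17     10.9     3.4138
4           8     7.63     0.0179
≥5         11    13.08     0.3308
Sum = 4.362

4.362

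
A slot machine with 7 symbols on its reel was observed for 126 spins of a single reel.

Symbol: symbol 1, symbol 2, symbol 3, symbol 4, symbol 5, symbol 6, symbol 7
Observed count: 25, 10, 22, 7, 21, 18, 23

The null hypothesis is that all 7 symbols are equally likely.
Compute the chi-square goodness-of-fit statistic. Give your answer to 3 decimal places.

Under H₀ each category has probability 1/7, so each expected count is 126/7 = 18.
cat           O        E   (O−E)²/E
symbol 1     25       18     2.7222
symbol 2     10       18     3.5556
symbol 3     22       18     0.8889
symbol 4      7       18     6.7222
symbol 5     21       18     0.5000
symbol 6     18       18     0.0000
symbol 7     23       18     1.3889
Sum = 15.778

15.778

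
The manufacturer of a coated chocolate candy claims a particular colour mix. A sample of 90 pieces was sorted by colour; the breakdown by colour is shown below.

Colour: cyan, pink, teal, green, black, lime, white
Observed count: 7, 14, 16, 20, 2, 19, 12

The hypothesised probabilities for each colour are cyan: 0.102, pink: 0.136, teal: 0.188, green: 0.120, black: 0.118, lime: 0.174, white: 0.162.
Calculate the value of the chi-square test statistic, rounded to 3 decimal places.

Expected counts E_i = n·p_i: 90×0.102 = 9.18, 90×0.136 = 12.24, 90×0.188 = 16.92, 90×0.120 = 10.8, 90×0.118 = 10.62, 90×0.174 = 15.66, 90×0.162 = 14.58.
cyan: (7 − 9.18)²/9.18 = 4.7524/9.18 = 0.5177
pink: (14 − 12.24)²/12.24 = 3.0976/12.24 = 0.2531
teal: (16 − 16.92)²/16.92 = 0.8464/16.92 = 0.0500
green: (20 − 10.8)²/10.8 = 84.64/10.8 = 7.8370
black: (2 − 10.62)²/10.62 = 74.3044/10.62 = 6.9966
lime: (19 − 15.66)²/15.66 = 11.1556/15.66 = 0.7124
white: (12 − 14.58)²/14.58 = 6.6564/14.58 = 0.4565
Sum = 16.823

16.823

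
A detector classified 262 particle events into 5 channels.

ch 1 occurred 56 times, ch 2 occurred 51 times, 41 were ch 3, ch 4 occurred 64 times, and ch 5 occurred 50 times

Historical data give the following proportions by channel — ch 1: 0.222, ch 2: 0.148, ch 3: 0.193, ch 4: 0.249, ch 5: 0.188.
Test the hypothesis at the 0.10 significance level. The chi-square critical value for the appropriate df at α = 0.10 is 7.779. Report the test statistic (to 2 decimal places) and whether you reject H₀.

5.78; do not reject

Expected counts E_i = n·p_i: 262×0.222 = 58.164, 262×0.148 = 38.776, 262×0.193 = 50.566, 262×0.249 = 65.238, 262×0.188 = 49.256.
ch 1: (56 − 58.164)²/58.164 = 4.682896/58.164 = 0.081
ch 2: (51 − 38.776)²/38.776 = 149.426176/38.776 = 3.854
ch 3: (41 − 50.566)²/50.566 = 91.508356/50.566 = 1.810
ch 4: (64 − 65.238)²/65.238 = 1.532644/65.238 = 0.023
ch 5: (50 − 49.256)²/49.256 = 0.553536/49.256 = 0.011
Sum = 5.78
df = 4. Since 5.78 < 7.779, we do not reject H₀.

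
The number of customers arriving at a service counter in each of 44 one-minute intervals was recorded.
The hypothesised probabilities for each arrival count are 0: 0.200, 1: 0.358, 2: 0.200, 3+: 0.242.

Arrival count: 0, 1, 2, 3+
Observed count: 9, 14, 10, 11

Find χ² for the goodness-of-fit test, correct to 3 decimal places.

0.375

Expected counts E_i = n·p_i: 44×0.200 = 8.8, 44×0.358 = 15.752, 44×0.200 = 8.8, 44×0.242 = 10.648.
0: (9 − 8.8)²/8.8 = 0.04/8.8 = 0.0045
1: (14 − 15.752)²/15.752 = 3.069504/15.752 = 0.1949
2: (10 − 8.8)²/8.8 = 1.44/8.8 = 0.1636
3+: (11 − 10.648)²/10.648 = 0.123904/10.648 = 0.0116
Sum = 0.375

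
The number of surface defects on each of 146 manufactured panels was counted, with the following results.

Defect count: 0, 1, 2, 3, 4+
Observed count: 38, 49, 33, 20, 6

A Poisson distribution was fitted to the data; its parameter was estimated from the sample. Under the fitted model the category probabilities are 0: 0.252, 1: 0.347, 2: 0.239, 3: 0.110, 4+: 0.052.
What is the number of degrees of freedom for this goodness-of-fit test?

There are k = 5 categories and 1 parameter estimated from the data, so df = 5 − 1 − 1 = 3.

3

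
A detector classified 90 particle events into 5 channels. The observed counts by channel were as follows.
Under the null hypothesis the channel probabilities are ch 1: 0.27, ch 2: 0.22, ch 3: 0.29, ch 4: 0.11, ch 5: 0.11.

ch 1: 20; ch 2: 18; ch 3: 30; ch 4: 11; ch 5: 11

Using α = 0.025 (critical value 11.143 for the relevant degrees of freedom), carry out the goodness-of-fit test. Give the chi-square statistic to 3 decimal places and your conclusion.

Expected counts E_i = n·p_i: 90×0.27 = 24.3, 90×0.22 = 19.8, 90×0.29 = 26.1, 90×0.11 = 9.9, 90×0.11 = 9.9.
cat         O        E   (O−E)²/E
ch 1       20     24.3     0.7609
ch 2       18     19.8     0.1636
ch 3       30     26.1     0.5828
ch 4       11      9.9     0.1222
ch 5       11      9.9     0.1222
Sum = 1.752
df = 4. Since 1.752 < 11.143, we do not reject H₀.

1.752; do not reject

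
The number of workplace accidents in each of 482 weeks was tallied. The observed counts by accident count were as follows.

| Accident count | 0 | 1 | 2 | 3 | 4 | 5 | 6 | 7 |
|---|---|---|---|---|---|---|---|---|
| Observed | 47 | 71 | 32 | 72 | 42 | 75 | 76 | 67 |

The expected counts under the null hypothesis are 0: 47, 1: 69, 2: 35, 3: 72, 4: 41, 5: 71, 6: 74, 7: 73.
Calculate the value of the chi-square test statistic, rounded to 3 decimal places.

cat         O        E   (O−E)²/E
0          47       47     0.0000
1          71       69     0.0580
2          32       35     0.2571
3          72       72     0.0000
4          42       41     0.0244
5          75       71     0.2254
6          76       74     0.0541
7          67       73     0.4932
Sum = 1.112

1.112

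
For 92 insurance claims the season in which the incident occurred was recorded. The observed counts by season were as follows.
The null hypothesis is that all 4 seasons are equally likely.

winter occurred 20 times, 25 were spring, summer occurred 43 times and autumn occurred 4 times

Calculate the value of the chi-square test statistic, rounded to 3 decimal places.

33.652

Expected count for each of the 4 categories: 92/4 = 23.
cat         O        E   (O−E)²/E
winter     20       23     0.3913
spring     25       23     0.1739
summer     43       23    17.3913
autumn      4       23    15.6957
Sum = 33.652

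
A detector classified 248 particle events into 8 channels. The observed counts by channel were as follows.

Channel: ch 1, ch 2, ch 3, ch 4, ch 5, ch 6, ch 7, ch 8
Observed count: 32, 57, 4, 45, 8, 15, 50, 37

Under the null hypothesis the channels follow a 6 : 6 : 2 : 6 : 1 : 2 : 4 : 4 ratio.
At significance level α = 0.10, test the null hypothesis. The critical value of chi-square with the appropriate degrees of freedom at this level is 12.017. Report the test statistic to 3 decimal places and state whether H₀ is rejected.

Ratio total = 31. Expected counts: 248×6/31 = 48, 248×6/31 = 48, 248×2/31 = 16, 248×6/31 = 48, 248×1/31 = 8, 248×2/31 = 16, 248×4/31 = 32, 248×4/31 = 32.
cat         O        E   (O−E)²/E
ch 1       32       48     5.3333
ch 2       57       48     1.6875
ch 3        4       16     9.0000
ch 4       45       48     0.1875
ch 5        8        8     0.0000
ch 6       15       16     0.0625
ch 7       50       32    10.1250
ch 8       37       32     0.7813
Sum = 27.177
df = 7. Since 27.177 > 12.017, we reject H₀.

27.177; reject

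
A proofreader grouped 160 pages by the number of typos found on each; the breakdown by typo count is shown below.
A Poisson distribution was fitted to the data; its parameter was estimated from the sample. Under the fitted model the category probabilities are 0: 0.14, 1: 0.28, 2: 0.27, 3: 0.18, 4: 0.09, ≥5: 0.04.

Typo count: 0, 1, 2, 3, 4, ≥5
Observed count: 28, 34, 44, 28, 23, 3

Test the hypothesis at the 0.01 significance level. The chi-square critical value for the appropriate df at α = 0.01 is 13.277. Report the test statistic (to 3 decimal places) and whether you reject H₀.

Expected counts E_i = n·p_i: 160×0.14 = 22.4, 160×0.28 = 44.8, 160×0.27 = 43.2, 160×0.18 = 28.8, 160×0.09 = 14.4, 160×0.04 = 6.4.
cat         O        E   (O−E)²/E
0          28     22.4     1.4000
1          34     44.8     2.6036
2          44     43.2     0.0148
3          28     28.8     0.0222
4          23     14.4     5.1361
≥5          3      6.4     1.8063
Sum = 10.983
df = 4. Since 10.983 < 13.277, we do not reject H₀.

10.983; do not reject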